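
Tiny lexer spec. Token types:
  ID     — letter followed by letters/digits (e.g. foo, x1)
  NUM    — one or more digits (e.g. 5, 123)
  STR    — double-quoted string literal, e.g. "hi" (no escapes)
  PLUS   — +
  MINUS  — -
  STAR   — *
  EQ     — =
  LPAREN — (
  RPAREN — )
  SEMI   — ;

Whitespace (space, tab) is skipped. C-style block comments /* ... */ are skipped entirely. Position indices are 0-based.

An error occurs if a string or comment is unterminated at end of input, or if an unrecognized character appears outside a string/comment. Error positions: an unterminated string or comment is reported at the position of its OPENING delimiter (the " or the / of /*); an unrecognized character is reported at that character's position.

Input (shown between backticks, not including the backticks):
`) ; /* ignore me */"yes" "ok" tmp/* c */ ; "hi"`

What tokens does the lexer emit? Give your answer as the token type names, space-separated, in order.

pos=0: emit RPAREN ')'
pos=2: emit SEMI ';'
pos=4: enter COMMENT mode (saw '/*')
exit COMMENT mode (now at pos=19)
pos=19: enter STRING mode
pos=19: emit STR "yes" (now at pos=24)
pos=25: enter STRING mode
pos=25: emit STR "ok" (now at pos=29)
pos=30: emit ID 'tmp' (now at pos=33)
pos=33: enter COMMENT mode (saw '/*')
exit COMMENT mode (now at pos=40)
pos=41: emit SEMI ';'
pos=43: enter STRING mode
pos=43: emit STR "hi" (now at pos=47)
DONE. 7 tokens: [RPAREN, SEMI, STR, STR, ID, SEMI, STR]

Answer: RPAREN SEMI STR STR ID SEMI STR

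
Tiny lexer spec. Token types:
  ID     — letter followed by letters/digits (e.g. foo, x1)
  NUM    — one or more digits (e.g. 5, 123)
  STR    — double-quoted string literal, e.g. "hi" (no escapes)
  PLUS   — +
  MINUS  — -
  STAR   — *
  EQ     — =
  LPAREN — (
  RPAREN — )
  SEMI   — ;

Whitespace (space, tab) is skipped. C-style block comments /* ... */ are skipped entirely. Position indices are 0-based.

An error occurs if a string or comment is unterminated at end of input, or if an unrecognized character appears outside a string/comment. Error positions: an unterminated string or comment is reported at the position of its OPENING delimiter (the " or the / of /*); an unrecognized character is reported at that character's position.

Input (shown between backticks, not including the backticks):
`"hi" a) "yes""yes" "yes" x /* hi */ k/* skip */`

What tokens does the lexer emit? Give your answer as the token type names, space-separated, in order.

pos=0: enter STRING mode
pos=0: emit STR "hi" (now at pos=4)
pos=5: emit ID 'a' (now at pos=6)
pos=6: emit RPAREN ')'
pos=8: enter STRING mode
pos=8: emit STR "yes" (now at pos=13)
pos=13: enter STRING mode
pos=13: emit STR "yes" (now at pos=18)
pos=19: enter STRING mode
pos=19: emit STR "yes" (now at pos=24)
pos=25: emit ID 'x' (now at pos=26)
pos=27: enter COMMENT mode (saw '/*')
exit COMMENT mode (now at pos=35)
pos=36: emit ID 'k' (now at pos=37)
pos=37: enter COMMENT mode (saw '/*')
exit COMMENT mode (now at pos=47)
DONE. 8 tokens: [STR, ID, RPAREN, STR, STR, STR, ID, ID]

Answer: STR ID RPAREN STR STR STR ID ID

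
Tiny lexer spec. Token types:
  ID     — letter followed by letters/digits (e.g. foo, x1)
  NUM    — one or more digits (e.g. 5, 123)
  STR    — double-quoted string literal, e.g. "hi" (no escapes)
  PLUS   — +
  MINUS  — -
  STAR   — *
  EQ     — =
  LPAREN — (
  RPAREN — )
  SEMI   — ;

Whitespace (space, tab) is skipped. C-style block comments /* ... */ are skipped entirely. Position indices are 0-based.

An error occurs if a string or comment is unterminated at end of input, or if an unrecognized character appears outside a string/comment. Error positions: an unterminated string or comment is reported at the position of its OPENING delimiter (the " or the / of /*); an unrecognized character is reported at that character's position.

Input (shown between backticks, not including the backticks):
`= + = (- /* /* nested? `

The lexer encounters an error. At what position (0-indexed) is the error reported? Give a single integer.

pos=0: emit EQ '='
pos=2: emit PLUS '+'
pos=4: emit EQ '='
pos=6: emit LPAREN '('
pos=7: emit MINUS '-'
pos=9: enter COMMENT mode (saw '/*')
pos=9: ERROR — unterminated comment (reached EOF)

Answer: 9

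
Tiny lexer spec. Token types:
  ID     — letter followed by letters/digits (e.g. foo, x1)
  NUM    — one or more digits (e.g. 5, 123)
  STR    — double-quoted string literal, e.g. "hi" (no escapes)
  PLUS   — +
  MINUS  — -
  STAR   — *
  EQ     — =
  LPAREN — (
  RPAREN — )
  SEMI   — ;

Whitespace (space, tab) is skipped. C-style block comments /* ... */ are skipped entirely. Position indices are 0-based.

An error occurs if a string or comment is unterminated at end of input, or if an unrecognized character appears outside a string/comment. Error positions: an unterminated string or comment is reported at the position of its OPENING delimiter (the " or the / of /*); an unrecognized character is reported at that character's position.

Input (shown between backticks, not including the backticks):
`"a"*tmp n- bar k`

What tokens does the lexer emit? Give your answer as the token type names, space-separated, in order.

pos=0: enter STRING mode
pos=0: emit STR "a" (now at pos=3)
pos=3: emit STAR '*'
pos=4: emit ID 'tmp' (now at pos=7)
pos=8: emit ID 'n' (now at pos=9)
pos=9: emit MINUS '-'
pos=11: emit ID 'bar' (now at pos=14)
pos=15: emit ID 'k' (now at pos=16)
DONE. 7 tokens: [STR, STAR, ID, ID, MINUS, ID, ID]

Answer: STR STAR ID ID MINUS ID ID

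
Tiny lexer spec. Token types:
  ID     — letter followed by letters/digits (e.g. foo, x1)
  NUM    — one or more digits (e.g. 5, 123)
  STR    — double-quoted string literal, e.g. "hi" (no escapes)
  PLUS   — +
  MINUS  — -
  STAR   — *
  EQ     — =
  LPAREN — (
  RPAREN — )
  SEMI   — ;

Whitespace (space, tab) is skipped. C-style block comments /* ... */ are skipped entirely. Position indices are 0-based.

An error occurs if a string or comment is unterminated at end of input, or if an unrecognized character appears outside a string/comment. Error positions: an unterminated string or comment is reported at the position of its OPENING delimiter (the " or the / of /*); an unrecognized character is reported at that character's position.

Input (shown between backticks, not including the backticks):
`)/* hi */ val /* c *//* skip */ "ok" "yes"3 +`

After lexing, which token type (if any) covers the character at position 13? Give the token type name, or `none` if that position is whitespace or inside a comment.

pos=0: emit RPAREN ')'
pos=1: enter COMMENT mode (saw '/*')
exit COMMENT mode (now at pos=9)
pos=10: emit ID 'val' (now at pos=13)
pos=14: enter COMMENT mode (saw '/*')
exit COMMENT mode (now at pos=21)
pos=21: enter COMMENT mode (saw '/*')
exit COMMENT mode (now at pos=31)
pos=32: enter STRING mode
pos=32: emit STR "ok" (now at pos=36)
pos=37: enter STRING mode
pos=37: emit STR "yes" (now at pos=42)
pos=42: emit NUM '3' (now at pos=43)
pos=44: emit PLUS '+'
DONE. 6 tokens: [RPAREN, ID, STR, STR, NUM, PLUS]
Position 13: char is ' ' -> none

Answer: none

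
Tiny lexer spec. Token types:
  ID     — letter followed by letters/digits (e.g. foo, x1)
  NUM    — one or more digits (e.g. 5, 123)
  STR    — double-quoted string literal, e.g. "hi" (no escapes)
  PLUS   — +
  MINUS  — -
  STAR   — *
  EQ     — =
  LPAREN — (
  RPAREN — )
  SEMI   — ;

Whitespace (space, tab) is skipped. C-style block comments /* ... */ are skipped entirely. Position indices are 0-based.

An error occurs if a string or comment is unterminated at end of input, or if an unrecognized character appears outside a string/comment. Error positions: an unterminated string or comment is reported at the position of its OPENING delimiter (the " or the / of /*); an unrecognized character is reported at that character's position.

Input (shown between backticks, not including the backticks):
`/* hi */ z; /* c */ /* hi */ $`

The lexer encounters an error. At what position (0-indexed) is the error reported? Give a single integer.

pos=0: enter COMMENT mode (saw '/*')
exit COMMENT mode (now at pos=8)
pos=9: emit ID 'z' (now at pos=10)
pos=10: emit SEMI ';'
pos=12: enter COMMENT mode (saw '/*')
exit COMMENT mode (now at pos=19)
pos=20: enter COMMENT mode (saw '/*')
exit COMMENT mode (now at pos=28)
pos=29: ERROR — unrecognized char '$'

Answer: 29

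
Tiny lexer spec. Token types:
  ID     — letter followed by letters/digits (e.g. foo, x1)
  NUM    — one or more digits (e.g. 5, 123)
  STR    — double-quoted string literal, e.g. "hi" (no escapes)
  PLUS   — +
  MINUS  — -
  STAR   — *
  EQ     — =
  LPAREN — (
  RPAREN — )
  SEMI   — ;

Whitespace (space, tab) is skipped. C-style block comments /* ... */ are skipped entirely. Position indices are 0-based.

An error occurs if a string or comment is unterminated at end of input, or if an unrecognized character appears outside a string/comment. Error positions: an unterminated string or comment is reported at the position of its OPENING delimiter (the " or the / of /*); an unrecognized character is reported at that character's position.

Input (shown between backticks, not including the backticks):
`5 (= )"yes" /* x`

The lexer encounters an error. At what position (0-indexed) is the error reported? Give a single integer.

Answer: 12

Derivation:
pos=0: emit NUM '5' (now at pos=1)
pos=2: emit LPAREN '('
pos=3: emit EQ '='
pos=5: emit RPAREN ')'
pos=6: enter STRING mode
pos=6: emit STR "yes" (now at pos=11)
pos=12: enter COMMENT mode (saw '/*')
pos=12: ERROR — unterminated comment (reached EOF)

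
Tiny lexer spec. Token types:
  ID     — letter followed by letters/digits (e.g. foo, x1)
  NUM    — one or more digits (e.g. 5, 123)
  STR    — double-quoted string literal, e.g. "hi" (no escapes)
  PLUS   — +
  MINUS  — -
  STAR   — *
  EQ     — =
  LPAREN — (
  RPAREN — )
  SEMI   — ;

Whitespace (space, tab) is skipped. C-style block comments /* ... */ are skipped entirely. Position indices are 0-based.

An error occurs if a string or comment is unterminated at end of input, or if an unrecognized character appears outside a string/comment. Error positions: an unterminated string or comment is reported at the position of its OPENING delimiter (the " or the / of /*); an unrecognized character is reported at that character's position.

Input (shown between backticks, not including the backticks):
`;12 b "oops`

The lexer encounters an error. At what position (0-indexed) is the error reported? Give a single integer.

Answer: 6

Derivation:
pos=0: emit SEMI ';'
pos=1: emit NUM '12' (now at pos=3)
pos=4: emit ID 'b' (now at pos=5)
pos=6: enter STRING mode
pos=6: ERROR — unterminated string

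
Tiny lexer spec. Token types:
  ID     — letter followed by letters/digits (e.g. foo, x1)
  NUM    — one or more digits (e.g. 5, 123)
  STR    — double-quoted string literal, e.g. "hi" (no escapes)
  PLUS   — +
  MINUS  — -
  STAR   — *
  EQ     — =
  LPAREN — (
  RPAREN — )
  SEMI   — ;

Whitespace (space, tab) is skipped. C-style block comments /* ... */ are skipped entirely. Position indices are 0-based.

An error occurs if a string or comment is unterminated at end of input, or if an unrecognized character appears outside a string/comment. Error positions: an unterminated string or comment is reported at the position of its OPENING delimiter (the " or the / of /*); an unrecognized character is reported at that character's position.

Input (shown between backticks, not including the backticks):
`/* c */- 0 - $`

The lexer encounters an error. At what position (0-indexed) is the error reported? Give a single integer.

pos=0: enter COMMENT mode (saw '/*')
exit COMMENT mode (now at pos=7)
pos=7: emit MINUS '-'
pos=9: emit NUM '0' (now at pos=10)
pos=11: emit MINUS '-'
pos=13: ERROR — unrecognized char '$'

Answer: 13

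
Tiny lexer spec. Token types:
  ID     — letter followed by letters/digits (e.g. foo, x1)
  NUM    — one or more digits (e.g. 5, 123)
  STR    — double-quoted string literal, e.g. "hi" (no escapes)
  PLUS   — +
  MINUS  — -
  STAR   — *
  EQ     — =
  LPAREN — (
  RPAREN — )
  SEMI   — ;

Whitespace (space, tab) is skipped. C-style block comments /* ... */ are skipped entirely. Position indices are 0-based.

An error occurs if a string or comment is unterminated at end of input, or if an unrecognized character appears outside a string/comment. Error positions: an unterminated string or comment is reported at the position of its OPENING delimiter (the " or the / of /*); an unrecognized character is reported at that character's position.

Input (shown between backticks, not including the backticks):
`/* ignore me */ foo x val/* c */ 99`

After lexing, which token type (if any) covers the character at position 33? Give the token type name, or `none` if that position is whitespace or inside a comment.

pos=0: enter COMMENT mode (saw '/*')
exit COMMENT mode (now at pos=15)
pos=16: emit ID 'foo' (now at pos=19)
pos=20: emit ID 'x' (now at pos=21)
pos=22: emit ID 'val' (now at pos=25)
pos=25: enter COMMENT mode (saw '/*')
exit COMMENT mode (now at pos=32)
pos=33: emit NUM '99' (now at pos=35)
DONE. 4 tokens: [ID, ID, ID, NUM]
Position 33: char is '9' -> NUM

Answer: NUM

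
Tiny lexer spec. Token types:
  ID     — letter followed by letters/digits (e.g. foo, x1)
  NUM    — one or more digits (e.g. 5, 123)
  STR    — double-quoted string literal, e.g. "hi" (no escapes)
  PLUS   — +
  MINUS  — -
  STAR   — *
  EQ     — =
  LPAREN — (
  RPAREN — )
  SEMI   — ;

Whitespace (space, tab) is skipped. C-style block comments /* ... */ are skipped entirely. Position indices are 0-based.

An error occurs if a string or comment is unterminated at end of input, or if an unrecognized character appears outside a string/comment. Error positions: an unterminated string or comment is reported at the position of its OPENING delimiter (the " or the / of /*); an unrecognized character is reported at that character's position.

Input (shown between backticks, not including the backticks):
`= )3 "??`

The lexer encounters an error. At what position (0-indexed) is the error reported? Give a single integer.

pos=0: emit EQ '='
pos=2: emit RPAREN ')'
pos=3: emit NUM '3' (now at pos=4)
pos=5: enter STRING mode
pos=5: ERROR — unterminated string

Answer: 5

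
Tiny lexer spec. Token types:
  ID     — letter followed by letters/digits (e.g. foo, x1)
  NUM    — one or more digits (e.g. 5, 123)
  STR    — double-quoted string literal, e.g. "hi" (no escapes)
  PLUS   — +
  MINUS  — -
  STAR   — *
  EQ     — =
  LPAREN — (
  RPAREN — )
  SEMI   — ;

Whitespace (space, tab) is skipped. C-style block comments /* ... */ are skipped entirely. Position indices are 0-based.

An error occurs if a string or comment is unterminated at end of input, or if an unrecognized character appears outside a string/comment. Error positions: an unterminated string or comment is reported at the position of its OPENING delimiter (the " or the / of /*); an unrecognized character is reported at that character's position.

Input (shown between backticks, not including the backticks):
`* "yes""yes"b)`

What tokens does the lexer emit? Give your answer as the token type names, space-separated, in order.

Answer: STAR STR STR ID RPAREN

Derivation:
pos=0: emit STAR '*'
pos=2: enter STRING mode
pos=2: emit STR "yes" (now at pos=7)
pos=7: enter STRING mode
pos=7: emit STR "yes" (now at pos=12)
pos=12: emit ID 'b' (now at pos=13)
pos=13: emit RPAREN ')'
DONE. 5 tokens: [STAR, STR, STR, ID, RPAREN]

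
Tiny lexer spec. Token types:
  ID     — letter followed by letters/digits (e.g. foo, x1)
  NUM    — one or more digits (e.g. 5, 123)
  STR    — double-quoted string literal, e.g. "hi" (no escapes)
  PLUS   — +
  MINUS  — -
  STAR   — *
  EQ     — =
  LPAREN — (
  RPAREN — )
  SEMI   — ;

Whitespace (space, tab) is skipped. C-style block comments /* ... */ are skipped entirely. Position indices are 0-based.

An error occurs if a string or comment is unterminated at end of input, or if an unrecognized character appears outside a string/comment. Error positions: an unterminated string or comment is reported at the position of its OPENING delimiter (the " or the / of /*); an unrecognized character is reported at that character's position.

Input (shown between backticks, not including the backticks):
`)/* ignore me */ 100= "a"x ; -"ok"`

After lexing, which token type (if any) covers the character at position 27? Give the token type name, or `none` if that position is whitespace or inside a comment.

pos=0: emit RPAREN ')'
pos=1: enter COMMENT mode (saw '/*')
exit COMMENT mode (now at pos=16)
pos=17: emit NUM '100' (now at pos=20)
pos=20: emit EQ '='
pos=22: enter STRING mode
pos=22: emit STR "a" (now at pos=25)
pos=25: emit ID 'x' (now at pos=26)
pos=27: emit SEMI ';'
pos=29: emit MINUS '-'
pos=30: enter STRING mode
pos=30: emit STR "ok" (now at pos=34)
DONE. 8 tokens: [RPAREN, NUM, EQ, STR, ID, SEMI, MINUS, STR]
Position 27: char is ';' -> SEMI

Answer: SEMI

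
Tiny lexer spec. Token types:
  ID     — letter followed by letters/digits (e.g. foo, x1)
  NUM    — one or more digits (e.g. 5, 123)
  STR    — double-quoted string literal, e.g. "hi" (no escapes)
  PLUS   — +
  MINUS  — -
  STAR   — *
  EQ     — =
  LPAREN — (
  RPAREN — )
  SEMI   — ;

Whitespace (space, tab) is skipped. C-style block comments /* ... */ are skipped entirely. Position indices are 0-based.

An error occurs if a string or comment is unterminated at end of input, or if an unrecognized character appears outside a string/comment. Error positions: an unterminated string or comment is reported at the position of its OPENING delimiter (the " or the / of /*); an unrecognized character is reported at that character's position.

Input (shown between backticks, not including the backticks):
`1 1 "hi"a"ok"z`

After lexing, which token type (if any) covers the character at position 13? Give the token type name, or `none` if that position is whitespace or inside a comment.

Answer: ID

Derivation:
pos=0: emit NUM '1' (now at pos=1)
pos=2: emit NUM '1' (now at pos=3)
pos=4: enter STRING mode
pos=4: emit STR "hi" (now at pos=8)
pos=8: emit ID 'a' (now at pos=9)
pos=9: enter STRING mode
pos=9: emit STR "ok" (now at pos=13)
pos=13: emit ID 'z' (now at pos=14)
DONE. 6 tokens: [NUM, NUM, STR, ID, STR, ID]
Position 13: char is 'z' -> ID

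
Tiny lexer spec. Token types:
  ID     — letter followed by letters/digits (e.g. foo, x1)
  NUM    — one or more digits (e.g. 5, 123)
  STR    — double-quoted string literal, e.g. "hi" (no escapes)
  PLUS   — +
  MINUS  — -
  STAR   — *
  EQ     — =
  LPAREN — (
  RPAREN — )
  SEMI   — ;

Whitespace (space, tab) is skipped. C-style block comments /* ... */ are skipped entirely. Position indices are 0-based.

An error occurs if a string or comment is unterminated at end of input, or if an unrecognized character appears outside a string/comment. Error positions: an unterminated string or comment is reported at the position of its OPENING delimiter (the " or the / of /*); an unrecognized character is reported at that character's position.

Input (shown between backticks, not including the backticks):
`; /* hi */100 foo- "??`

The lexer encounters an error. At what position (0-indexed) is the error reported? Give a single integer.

Answer: 19

Derivation:
pos=0: emit SEMI ';'
pos=2: enter COMMENT mode (saw '/*')
exit COMMENT mode (now at pos=10)
pos=10: emit NUM '100' (now at pos=13)
pos=14: emit ID 'foo' (now at pos=17)
pos=17: emit MINUS '-'
pos=19: enter STRING mode
pos=19: ERROR — unterminated string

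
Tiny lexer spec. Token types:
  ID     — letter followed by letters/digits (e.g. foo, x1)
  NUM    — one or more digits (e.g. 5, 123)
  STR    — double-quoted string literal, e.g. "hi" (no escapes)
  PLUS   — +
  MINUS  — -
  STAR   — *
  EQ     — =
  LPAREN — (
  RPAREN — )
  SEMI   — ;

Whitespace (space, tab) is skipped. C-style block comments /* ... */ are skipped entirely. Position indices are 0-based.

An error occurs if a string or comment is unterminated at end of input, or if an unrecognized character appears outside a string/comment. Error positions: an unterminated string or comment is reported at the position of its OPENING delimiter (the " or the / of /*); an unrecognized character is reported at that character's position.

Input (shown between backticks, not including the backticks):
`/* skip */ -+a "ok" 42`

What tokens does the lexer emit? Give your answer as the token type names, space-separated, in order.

Answer: MINUS PLUS ID STR NUM

Derivation:
pos=0: enter COMMENT mode (saw '/*')
exit COMMENT mode (now at pos=10)
pos=11: emit MINUS '-'
pos=12: emit PLUS '+'
pos=13: emit ID 'a' (now at pos=14)
pos=15: enter STRING mode
pos=15: emit STR "ok" (now at pos=19)
pos=20: emit NUM '42' (now at pos=22)
DONE. 5 tokens: [MINUS, PLUS, ID, STR, NUM]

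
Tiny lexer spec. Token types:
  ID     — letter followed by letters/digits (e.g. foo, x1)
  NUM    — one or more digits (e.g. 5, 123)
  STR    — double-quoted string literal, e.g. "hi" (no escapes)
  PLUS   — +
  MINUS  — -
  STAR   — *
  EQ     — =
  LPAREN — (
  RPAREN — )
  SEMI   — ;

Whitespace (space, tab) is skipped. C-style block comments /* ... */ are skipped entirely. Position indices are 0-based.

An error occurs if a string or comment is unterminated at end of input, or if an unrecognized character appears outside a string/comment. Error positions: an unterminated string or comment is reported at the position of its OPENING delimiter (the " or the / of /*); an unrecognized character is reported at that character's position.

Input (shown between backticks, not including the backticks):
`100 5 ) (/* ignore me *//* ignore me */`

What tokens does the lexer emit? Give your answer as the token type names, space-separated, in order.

Answer: NUM NUM RPAREN LPAREN

Derivation:
pos=0: emit NUM '100' (now at pos=3)
pos=4: emit NUM '5' (now at pos=5)
pos=6: emit RPAREN ')'
pos=8: emit LPAREN '('
pos=9: enter COMMENT mode (saw '/*')
exit COMMENT mode (now at pos=24)
pos=24: enter COMMENT mode (saw '/*')
exit COMMENT mode (now at pos=39)
DONE. 4 tokens: [NUM, NUM, RPAREN, LPAREN]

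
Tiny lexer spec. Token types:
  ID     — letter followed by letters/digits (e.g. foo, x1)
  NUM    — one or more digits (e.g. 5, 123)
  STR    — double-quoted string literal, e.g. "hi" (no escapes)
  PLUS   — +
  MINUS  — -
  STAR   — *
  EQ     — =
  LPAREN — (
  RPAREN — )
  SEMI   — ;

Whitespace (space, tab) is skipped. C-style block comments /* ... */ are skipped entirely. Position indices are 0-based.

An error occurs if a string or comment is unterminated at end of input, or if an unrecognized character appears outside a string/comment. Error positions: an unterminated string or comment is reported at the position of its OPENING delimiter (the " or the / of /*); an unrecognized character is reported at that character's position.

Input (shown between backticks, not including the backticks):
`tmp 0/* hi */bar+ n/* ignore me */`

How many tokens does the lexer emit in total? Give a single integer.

pos=0: emit ID 'tmp' (now at pos=3)
pos=4: emit NUM '0' (now at pos=5)
pos=5: enter COMMENT mode (saw '/*')
exit COMMENT mode (now at pos=13)
pos=13: emit ID 'bar' (now at pos=16)
pos=16: emit PLUS '+'
pos=18: emit ID 'n' (now at pos=19)
pos=19: enter COMMENT mode (saw '/*')
exit COMMENT mode (now at pos=34)
DONE. 5 tokens: [ID, NUM, ID, PLUS, ID]

Answer: 5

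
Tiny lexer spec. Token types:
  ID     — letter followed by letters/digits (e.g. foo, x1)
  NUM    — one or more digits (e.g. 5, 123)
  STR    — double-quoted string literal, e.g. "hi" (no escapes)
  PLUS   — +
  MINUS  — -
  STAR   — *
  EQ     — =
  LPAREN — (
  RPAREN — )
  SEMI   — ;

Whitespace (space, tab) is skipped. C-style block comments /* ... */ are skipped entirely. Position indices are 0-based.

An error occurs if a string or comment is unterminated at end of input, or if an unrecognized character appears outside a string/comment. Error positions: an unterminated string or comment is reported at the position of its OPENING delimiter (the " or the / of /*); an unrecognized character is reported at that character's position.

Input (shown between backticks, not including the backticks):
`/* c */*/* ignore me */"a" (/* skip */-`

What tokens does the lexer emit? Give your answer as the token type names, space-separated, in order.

pos=0: enter COMMENT mode (saw '/*')
exit COMMENT mode (now at pos=7)
pos=7: emit STAR '*'
pos=8: enter COMMENT mode (saw '/*')
exit COMMENT mode (now at pos=23)
pos=23: enter STRING mode
pos=23: emit STR "a" (now at pos=26)
pos=27: emit LPAREN '('
pos=28: enter COMMENT mode (saw '/*')
exit COMMENT mode (now at pos=38)
pos=38: emit MINUS '-'
DONE. 4 tokens: [STAR, STR, LPAREN, MINUS]

Answer: STAR STR LPAREN MINUS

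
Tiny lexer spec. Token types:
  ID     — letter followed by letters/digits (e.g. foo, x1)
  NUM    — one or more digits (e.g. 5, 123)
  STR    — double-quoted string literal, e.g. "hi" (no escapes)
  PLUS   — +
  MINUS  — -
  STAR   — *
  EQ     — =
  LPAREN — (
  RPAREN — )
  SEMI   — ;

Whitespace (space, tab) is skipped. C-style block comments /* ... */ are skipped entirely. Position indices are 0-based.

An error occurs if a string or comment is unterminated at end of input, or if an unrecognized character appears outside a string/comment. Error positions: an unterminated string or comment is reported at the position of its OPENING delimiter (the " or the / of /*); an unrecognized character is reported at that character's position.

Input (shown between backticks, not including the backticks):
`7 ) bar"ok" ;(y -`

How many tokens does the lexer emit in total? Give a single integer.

pos=0: emit NUM '7' (now at pos=1)
pos=2: emit RPAREN ')'
pos=4: emit ID 'bar' (now at pos=7)
pos=7: enter STRING mode
pos=7: emit STR "ok" (now at pos=11)
pos=12: emit SEMI ';'
pos=13: emit LPAREN '('
pos=14: emit ID 'y' (now at pos=15)
pos=16: emit MINUS '-'
DONE. 8 tokens: [NUM, RPAREN, ID, STR, SEMI, LPAREN, ID, MINUS]

Answer: 8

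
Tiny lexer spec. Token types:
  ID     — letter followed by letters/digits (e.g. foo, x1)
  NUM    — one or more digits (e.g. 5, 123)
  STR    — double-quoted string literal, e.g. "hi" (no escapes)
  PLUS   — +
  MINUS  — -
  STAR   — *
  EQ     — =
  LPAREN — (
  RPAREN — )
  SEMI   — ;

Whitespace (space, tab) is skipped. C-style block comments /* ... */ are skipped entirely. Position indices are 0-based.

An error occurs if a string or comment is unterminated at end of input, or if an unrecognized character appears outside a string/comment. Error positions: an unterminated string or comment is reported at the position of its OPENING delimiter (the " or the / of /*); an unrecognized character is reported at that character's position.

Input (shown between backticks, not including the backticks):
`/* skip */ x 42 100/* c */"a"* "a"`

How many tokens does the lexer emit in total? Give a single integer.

pos=0: enter COMMENT mode (saw '/*')
exit COMMENT mode (now at pos=10)
pos=11: emit ID 'x' (now at pos=12)
pos=13: emit NUM '42' (now at pos=15)
pos=16: emit NUM '100' (now at pos=19)
pos=19: enter COMMENT mode (saw '/*')
exit COMMENT mode (now at pos=26)
pos=26: enter STRING mode
pos=26: emit STR "a" (now at pos=29)
pos=29: emit STAR '*'
pos=31: enter STRING mode
pos=31: emit STR "a" (now at pos=34)
DONE. 6 tokens: [ID, NUM, NUM, STR, STAR, STR]

Answer: 6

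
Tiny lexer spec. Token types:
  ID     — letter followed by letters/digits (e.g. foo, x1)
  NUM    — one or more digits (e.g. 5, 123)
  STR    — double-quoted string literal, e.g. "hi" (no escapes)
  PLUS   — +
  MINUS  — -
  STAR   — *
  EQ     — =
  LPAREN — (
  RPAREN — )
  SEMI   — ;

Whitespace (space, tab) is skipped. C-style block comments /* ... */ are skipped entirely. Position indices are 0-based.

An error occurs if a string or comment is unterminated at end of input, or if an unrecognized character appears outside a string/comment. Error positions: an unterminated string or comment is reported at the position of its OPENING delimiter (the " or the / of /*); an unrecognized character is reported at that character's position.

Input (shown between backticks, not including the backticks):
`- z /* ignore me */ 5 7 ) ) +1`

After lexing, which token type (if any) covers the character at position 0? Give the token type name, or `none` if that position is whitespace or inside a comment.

Answer: MINUS

Derivation:
pos=0: emit MINUS '-'
pos=2: emit ID 'z' (now at pos=3)
pos=4: enter COMMENT mode (saw '/*')
exit COMMENT mode (now at pos=19)
pos=20: emit NUM '5' (now at pos=21)
pos=22: emit NUM '7' (now at pos=23)
pos=24: emit RPAREN ')'
pos=26: emit RPAREN ')'
pos=28: emit PLUS '+'
pos=29: emit NUM '1' (now at pos=30)
DONE. 8 tokens: [MINUS, ID, NUM, NUM, RPAREN, RPAREN, PLUS, NUM]
Position 0: char is '-' -> MINUS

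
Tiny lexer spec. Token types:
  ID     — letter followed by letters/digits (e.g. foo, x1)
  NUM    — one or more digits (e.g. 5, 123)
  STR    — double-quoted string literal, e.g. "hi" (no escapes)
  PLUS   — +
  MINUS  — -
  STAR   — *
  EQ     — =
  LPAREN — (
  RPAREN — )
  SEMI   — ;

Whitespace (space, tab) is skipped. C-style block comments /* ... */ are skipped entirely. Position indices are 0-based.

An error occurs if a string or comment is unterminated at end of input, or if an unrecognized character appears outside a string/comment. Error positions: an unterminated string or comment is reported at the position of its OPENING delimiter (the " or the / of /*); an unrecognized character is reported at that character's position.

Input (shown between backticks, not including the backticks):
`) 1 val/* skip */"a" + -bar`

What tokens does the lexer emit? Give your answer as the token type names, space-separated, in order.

Answer: RPAREN NUM ID STR PLUS MINUS ID

Derivation:
pos=0: emit RPAREN ')'
pos=2: emit NUM '1' (now at pos=3)
pos=4: emit ID 'val' (now at pos=7)
pos=7: enter COMMENT mode (saw '/*')
exit COMMENT mode (now at pos=17)
pos=17: enter STRING mode
pos=17: emit STR "a" (now at pos=20)
pos=21: emit PLUS '+'
pos=23: emit MINUS '-'
pos=24: emit ID 'bar' (now at pos=27)
DONE. 7 tokens: [RPAREN, NUM, ID, STR, PLUS, MINUS, ID]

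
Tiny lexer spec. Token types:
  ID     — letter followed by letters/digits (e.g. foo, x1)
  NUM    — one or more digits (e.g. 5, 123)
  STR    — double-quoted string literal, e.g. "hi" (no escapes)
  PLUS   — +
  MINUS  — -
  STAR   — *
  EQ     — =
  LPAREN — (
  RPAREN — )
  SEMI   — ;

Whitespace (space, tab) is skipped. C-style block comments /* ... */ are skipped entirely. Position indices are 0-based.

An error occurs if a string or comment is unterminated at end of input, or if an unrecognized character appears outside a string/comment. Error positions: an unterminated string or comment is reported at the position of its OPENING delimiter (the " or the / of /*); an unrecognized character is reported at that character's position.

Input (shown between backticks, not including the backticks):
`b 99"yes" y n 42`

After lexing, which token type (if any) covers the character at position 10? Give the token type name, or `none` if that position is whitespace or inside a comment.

Answer: ID

Derivation:
pos=0: emit ID 'b' (now at pos=1)
pos=2: emit NUM '99' (now at pos=4)
pos=4: enter STRING mode
pos=4: emit STR "yes" (now at pos=9)
pos=10: emit ID 'y' (now at pos=11)
pos=12: emit ID 'n' (now at pos=13)
pos=14: emit NUM '42' (now at pos=16)
DONE. 6 tokens: [ID, NUM, STR, ID, ID, NUM]
Position 10: char is 'y' -> ID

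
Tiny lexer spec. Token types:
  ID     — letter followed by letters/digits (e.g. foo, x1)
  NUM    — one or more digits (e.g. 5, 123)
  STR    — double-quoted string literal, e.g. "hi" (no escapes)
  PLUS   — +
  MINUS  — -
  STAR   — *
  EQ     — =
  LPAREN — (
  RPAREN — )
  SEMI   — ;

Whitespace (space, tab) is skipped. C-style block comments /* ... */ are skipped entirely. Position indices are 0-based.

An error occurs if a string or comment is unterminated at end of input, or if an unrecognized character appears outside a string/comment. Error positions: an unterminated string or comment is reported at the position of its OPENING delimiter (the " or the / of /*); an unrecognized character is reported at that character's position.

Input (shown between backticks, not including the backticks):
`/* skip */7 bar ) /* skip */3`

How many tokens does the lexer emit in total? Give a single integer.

Answer: 4

Derivation:
pos=0: enter COMMENT mode (saw '/*')
exit COMMENT mode (now at pos=10)
pos=10: emit NUM '7' (now at pos=11)
pos=12: emit ID 'bar' (now at pos=15)
pos=16: emit RPAREN ')'
pos=18: enter COMMENT mode (saw '/*')
exit COMMENT mode (now at pos=28)
pos=28: emit NUM '3' (now at pos=29)
DONE. 4 tokens: [NUM, ID, RPAREN, NUM]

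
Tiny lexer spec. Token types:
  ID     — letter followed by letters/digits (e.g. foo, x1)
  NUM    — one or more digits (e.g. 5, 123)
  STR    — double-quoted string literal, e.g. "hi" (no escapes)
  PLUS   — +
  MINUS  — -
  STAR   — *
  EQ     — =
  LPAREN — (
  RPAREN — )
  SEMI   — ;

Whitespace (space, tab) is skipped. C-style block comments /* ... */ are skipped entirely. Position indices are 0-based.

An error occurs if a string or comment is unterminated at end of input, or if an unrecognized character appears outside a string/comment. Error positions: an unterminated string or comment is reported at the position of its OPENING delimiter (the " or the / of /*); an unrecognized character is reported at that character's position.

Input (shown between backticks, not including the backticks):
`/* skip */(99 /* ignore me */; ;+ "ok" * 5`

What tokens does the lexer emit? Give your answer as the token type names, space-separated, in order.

Answer: LPAREN NUM SEMI SEMI PLUS STR STAR NUM

Derivation:
pos=0: enter COMMENT mode (saw '/*')
exit COMMENT mode (now at pos=10)
pos=10: emit LPAREN '('
pos=11: emit NUM '99' (now at pos=13)
pos=14: enter COMMENT mode (saw '/*')
exit COMMENT mode (now at pos=29)
pos=29: emit SEMI ';'
pos=31: emit SEMI ';'
pos=32: emit PLUS '+'
pos=34: enter STRING mode
pos=34: emit STR "ok" (now at pos=38)
pos=39: emit STAR '*'
pos=41: emit NUM '5' (now at pos=42)
DONE. 8 tokens: [LPAREN, NUM, SEMI, SEMI, PLUS, STR, STAR, NUM]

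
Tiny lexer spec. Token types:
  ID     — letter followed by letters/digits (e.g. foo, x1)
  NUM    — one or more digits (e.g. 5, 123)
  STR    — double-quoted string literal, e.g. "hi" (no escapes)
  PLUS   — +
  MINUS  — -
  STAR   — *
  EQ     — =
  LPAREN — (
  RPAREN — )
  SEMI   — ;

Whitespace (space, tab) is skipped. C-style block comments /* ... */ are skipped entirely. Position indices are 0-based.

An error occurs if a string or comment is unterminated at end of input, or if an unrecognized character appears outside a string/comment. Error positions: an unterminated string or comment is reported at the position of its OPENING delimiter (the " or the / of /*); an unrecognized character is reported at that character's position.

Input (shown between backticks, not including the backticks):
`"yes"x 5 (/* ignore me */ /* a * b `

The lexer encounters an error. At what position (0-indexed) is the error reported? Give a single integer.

Answer: 26

Derivation:
pos=0: enter STRING mode
pos=0: emit STR "yes" (now at pos=5)
pos=5: emit ID 'x' (now at pos=6)
pos=7: emit NUM '5' (now at pos=8)
pos=9: emit LPAREN '('
pos=10: enter COMMENT mode (saw '/*')
exit COMMENT mode (now at pos=25)
pos=26: enter COMMENT mode (saw '/*')
pos=26: ERROR — unterminated comment (reached EOF)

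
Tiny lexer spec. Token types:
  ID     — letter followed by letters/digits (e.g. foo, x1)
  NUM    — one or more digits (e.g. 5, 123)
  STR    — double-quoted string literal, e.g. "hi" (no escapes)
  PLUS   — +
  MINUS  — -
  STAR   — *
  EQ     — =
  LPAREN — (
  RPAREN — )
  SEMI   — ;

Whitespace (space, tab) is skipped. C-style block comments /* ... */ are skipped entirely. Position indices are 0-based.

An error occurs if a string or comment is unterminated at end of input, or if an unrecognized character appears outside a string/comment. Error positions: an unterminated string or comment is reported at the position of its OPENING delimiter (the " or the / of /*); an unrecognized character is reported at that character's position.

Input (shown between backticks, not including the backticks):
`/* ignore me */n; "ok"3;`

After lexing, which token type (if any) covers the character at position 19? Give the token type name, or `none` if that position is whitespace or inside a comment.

Answer: STR

Derivation:
pos=0: enter COMMENT mode (saw '/*')
exit COMMENT mode (now at pos=15)
pos=15: emit ID 'n' (now at pos=16)
pos=16: emit SEMI ';'
pos=18: enter STRING mode
pos=18: emit STR "ok" (now at pos=22)
pos=22: emit NUM '3' (now at pos=23)
pos=23: emit SEMI ';'
DONE. 5 tokens: [ID, SEMI, STR, NUM, SEMI]
Position 19: char is 'o' -> STR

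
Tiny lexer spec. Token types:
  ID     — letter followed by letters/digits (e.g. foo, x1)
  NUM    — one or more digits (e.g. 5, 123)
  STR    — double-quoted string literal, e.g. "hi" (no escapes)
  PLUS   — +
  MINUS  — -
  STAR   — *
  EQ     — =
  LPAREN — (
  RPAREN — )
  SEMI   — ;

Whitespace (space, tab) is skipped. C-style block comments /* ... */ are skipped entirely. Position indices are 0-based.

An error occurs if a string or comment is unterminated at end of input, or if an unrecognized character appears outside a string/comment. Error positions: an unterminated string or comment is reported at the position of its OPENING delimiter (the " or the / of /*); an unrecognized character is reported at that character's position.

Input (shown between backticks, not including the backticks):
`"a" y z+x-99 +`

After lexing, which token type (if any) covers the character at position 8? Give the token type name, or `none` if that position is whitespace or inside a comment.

pos=0: enter STRING mode
pos=0: emit STR "a" (now at pos=3)
pos=4: emit ID 'y' (now at pos=5)
pos=6: emit ID 'z' (now at pos=7)
pos=7: emit PLUS '+'
pos=8: emit ID 'x' (now at pos=9)
pos=9: emit MINUS '-'
pos=10: emit NUM '99' (now at pos=12)
pos=13: emit PLUS '+'
DONE. 8 tokens: [STR, ID, ID, PLUS, ID, MINUS, NUM, PLUS]
Position 8: char is 'x' -> ID

Answer: ID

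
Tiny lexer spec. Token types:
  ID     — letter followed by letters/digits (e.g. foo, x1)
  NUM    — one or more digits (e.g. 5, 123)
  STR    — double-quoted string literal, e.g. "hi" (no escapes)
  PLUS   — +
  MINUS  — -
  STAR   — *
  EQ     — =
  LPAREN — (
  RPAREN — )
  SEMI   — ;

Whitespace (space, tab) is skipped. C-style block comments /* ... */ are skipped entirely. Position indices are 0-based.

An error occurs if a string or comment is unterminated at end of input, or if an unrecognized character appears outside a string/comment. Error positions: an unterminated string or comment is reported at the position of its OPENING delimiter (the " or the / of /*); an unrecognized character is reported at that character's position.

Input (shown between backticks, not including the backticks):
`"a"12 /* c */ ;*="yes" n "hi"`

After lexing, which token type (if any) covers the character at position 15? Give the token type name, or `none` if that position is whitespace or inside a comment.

pos=0: enter STRING mode
pos=0: emit STR "a" (now at pos=3)
pos=3: emit NUM '12' (now at pos=5)
pos=6: enter COMMENT mode (saw '/*')
exit COMMENT mode (now at pos=13)
pos=14: emit SEMI ';'
pos=15: emit STAR '*'
pos=16: emit EQ '='
pos=17: enter STRING mode
pos=17: emit STR "yes" (now at pos=22)
pos=23: emit ID 'n' (now at pos=24)
pos=25: enter STRING mode
pos=25: emit STR "hi" (now at pos=29)
DONE. 8 tokens: [STR, NUM, SEMI, STAR, EQ, STR, ID, STR]
Position 15: char is '*' -> STAR

Answer: STAR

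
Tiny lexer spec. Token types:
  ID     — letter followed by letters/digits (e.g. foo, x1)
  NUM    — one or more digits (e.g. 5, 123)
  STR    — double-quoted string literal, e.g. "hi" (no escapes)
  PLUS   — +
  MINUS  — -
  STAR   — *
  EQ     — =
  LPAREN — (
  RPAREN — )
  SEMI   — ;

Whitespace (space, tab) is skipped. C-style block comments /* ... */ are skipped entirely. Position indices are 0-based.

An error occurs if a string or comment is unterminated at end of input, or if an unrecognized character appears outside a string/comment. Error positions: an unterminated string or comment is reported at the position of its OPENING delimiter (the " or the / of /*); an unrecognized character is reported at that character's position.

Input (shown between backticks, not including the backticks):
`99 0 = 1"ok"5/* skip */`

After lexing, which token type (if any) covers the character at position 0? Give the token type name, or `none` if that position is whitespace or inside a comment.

Answer: NUM

Derivation:
pos=0: emit NUM '99' (now at pos=2)
pos=3: emit NUM '0' (now at pos=4)
pos=5: emit EQ '='
pos=7: emit NUM '1' (now at pos=8)
pos=8: enter STRING mode
pos=8: emit STR "ok" (now at pos=12)
pos=12: emit NUM '5' (now at pos=13)
pos=13: enter COMMENT mode (saw '/*')
exit COMMENT mode (now at pos=23)
DONE. 6 tokens: [NUM, NUM, EQ, NUM, STR, NUM]
Position 0: char is '9' -> NUM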